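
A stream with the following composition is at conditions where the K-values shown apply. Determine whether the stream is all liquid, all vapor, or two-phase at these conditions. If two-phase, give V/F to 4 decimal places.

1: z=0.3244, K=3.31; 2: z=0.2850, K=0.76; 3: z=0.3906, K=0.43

ΣzᵢKᵢ = 1.4583; Σzᵢ/Kᵢ = 1.3814.
Both exceed 1, so a two-phase solution exists.
Newton–Raphson from ψ = 0.55:
  ψ = 0.5500: g = -0.07307, g' = -0.6269 → ψ = 0.4334
  ψ = 0.4334: g = 0.00242, g' = -0.6765 → ψ = 0.4370
Converged at ψ = 0.4370.

two-phase, V/F = 0.4370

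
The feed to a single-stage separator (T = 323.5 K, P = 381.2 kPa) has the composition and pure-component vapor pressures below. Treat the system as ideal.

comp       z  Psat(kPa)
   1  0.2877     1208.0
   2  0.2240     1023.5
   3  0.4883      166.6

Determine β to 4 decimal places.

Raoult's law: Kᵢ = Pᵢˢᵃᵗ/P = Pᵢˢᵃᵗ/381.2.
  K_1 = 1208.0/381.2 = 3.168940, K_2 = 1023.5/381.2 = 2.684942, K_3 = 166.6/381.2 = 0.437041
Material balance + equilibrium reduce to Σ zᵢ(Kᵢ−1)/(1+β(Kᵢ−1)) = 0.
Check two-phase: ΣzᵢKᵢ = 1.7265 > 1 and Σzᵢ/Kᵢ = 1.2915 > 1, so g(0) = 0.7265 > 0 and g(1) = -0.2915 < 0.
Newton iteration, β⁰ = 0.5:
  β = 0.5000: g = 0.12163, g' = -0.7986 → β = 0.6523
  β = 0.6523: g = 0.00379, g' = -0.7629 → β = 0.6573
Converged at β = 0.6573.

β = 0.6573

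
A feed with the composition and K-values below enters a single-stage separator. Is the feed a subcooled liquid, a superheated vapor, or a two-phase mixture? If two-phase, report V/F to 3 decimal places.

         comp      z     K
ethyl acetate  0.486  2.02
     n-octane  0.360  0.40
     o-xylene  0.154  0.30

two-phase, V/F = 0.267

ΣzᵢKᵢ = 1.172; Σzᵢ/Kᵢ = 1.654.
Both exceed 1, so a two-phase solution exists.
Material balance + equilibrium reduce to Σ zᵢ(Kᵢ−1)/(1+ψ(Kᵢ−1)) = 0.
Newton iteration, ψ⁰ = 0.35:
  ψ = 0.350: g = -0.0509, g' = -0.615 → ψ = 0.267
Converged at ψ = 0.267.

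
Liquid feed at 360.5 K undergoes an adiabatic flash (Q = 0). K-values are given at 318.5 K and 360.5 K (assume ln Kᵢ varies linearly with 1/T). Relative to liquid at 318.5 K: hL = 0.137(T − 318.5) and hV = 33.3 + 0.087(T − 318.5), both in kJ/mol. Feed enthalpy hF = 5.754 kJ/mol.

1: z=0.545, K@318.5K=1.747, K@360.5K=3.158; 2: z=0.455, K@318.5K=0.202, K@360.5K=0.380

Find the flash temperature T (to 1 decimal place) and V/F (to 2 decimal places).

Adiabatic flash: solve Rachford–Rice at each trial T, then check hF = ψ·hV(T) + (1−ψ)·hL(T).
  T = 318.5 K: K = (1.747, 0.202), RR gives ψ = 0.074, H_out = 2.459 kJ/mol
  T = 360.5 K: K = (3.158, 0.380), RR gives ψ = 0.668, H_out = 26.601 kJ/mol
  T = 339.5 K: K = (2.392, 0.283), RR gives ψ = 0.433, H_out = 16.835 kJ/mol
  T = 329.0 K: K = (2.055, 0.240), RR gives ψ = 0.286, H_out = 10.806 kJ/mol
  T = 323.8 K: K = (1.899, 0.221), RR gives ψ = 0.193, H_out = 7.102 kJ/mol
  T = 321.1 K: K = (1.820, 0.211), RR gives ψ = 0.136, H_out = 4.874 kJ/mol
  T = 322.5 K: K = (1.861, 0.216), RR gives ψ = 0.167, H_out = 6.060 kJ/mol
Linear interpolation between T = 321.1 (H_out = 4.874) and T = 322.5 (H_out = 6.060) on hF = 5.754 gives T ≈ 322.1 K, at which ψ = 0.16.

T = 322.1 K, V/F = 0.16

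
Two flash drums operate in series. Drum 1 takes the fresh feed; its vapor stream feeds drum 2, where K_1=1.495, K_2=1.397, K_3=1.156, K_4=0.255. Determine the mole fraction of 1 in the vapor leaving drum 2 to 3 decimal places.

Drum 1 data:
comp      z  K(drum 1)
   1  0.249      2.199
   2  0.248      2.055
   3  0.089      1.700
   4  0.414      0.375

y_1 (drum 2) = 0.407

Drum 1:
Newton–Raphson from ψ₁ = 0.5:
  ψ₁ = 0.500: g = 0.0277, g' = -0.624 → ψ₁ = 0.544
Converged at ψ₁ = 0.544.
Drum-1 compositions:
  1: x = 0.151, y = 0.331
  2: x = 0.158, y = 0.324
  3: x = 0.064, y = 0.110
  4: x = 0.627, y = 0.235
Drum-2 feed = drum-1 vapor: z₂ = (0.3314, 0.3238, 0.1096, 0.2352).
Drum 2:
Rachford–Rice: g(ψ₂) = Σ zᵢ(Kᵢ−1)/(1+ψ₂(Kᵢ−1)) = 0.
Feasibility: ΣzᵢKᵢ = 1.134, Σzᵢ/Kᵢ = 1.471 — both > 1, two phases present.
Newton iteration, ψ₂⁰ = 0.43:
  ψ₂ = 0.430: g = 0.0032, g' = -0.377 → ψ₂ = 0.439
Converged at ψ₂ = 0.439.
  1: x = 0.272, y = 0.407
  2: x = 0.276, y = 0.385
  3: x = 0.103, y = 0.119
  4: x = 0.349, y = 0.089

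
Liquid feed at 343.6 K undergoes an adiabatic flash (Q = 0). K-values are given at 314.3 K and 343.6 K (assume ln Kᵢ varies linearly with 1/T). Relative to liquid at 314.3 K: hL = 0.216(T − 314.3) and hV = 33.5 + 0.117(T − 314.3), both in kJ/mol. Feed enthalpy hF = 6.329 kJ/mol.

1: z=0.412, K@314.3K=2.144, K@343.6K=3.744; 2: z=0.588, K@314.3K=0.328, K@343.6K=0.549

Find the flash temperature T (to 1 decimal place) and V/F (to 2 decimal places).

T = 317.3 K, V/F = 0.17

Adiabatic flash: solve Rachford–Rice at each trial T, then check hF = ψ·hV(T) + (1−ψ)·hL(T).
  T = 314.3 K: K = (2.144, 0.328), RR gives ψ = 0.099, H_out = 3.320 kJ/mol
  T = 343.6 K: K = (3.744, 0.549), RR gives ψ = 0.699, H_out = 27.725 kJ/mol
  T = 329.0 K: K = (2.871, 0.430), RR gives ψ = 0.408, H_out = 16.253 kJ/mol
  T = 321.6 K: K = (2.487, 0.376), RR gives ψ = 0.265, H_out = 10.264 kJ/mol
  T = 318.0 K: K = (2.313, 0.352), RR gives ψ = 0.188, H_out = 7.029 kJ/mol
  T = 316.1 K: K = (2.225, 0.339), RR gives ψ = 0.144, H_out = 5.183 kJ/mol
Linear interpolation between T = 316.1 (H_out = 5.183) and T = 318.0 (H_out = 7.029) on hF = 6.329 gives T ≈ 317.3 K, at which ψ = 0.17.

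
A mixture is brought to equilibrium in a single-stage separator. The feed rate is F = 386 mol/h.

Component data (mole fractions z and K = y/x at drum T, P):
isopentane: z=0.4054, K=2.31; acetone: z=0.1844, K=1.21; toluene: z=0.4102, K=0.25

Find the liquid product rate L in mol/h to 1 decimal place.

L = 259.6 mol/h

Material balance + equilibrium reduce to Σ zᵢ(Kᵢ−1)/(1+β(Kᵢ−1)) = 0.
g(0) = ΣzᵢKᵢ − 1 = 0.2621 and g(1) = 1 − Σzᵢ/Kᵢ = -0.9687, so a root lies in (0, 1).
Newton iteration, β⁰ = 0.5:
  β = 0.5000: g = -0.13631, g' = -0.8513 → β = 0.3399
  β = 0.3399: g = -0.00931, g' = -0.7558 → β = 0.3276
Converged at β = 0.3276.
Then V = β·F = 0.3276·386 = 126.4 mol/h and L = F − V = 259.6 mol/h.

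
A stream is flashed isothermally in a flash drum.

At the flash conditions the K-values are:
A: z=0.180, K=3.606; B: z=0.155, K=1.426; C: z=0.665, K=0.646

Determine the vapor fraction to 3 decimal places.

Material balance + equilibrium reduce to Σ zᵢ(Kᵢ−1)/(1+ψ(Kᵢ−1)) = 0.
g(0) = ΣzᵢKᵢ − 1 = 0.300 and g(1) = 1 − Σzᵢ/Kᵢ = -0.188, so a root lies in (0, 1).
Iterate (Newton) starting at ψ = 0.5:
  ψ = 0.500: g = -0.0279, g' = -0.373 → ψ = 0.425
  ψ = 0.425: g = 0.0014, g' = -0.411 → ψ = 0.428
Converged at ψ = 0.428.

ψ = 0.428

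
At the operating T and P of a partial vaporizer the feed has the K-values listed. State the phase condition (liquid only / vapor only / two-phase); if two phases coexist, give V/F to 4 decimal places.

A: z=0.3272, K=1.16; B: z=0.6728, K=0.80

liquid only

ΣzᵢKᵢ = 0.9178; Σzᵢ/Kᵢ = 1.1231.
Since ΣzᵢKᵢ < 1 the mixture is below its bubble point — single liquid phase.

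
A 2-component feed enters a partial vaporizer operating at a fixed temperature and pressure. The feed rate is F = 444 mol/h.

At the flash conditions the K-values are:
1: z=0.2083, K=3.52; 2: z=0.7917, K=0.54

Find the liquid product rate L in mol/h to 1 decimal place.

L = 382.4 mol/h

Let β = V/F and solve Σ zᵢ(Kᵢ−1)/(1+β(Kᵢ−1)) = 0.
Check two-phase: ΣzᵢKᵢ = 1.1607 > 1 and Σzᵢ/Kᵢ = 1.5253 > 1, so g(0) = 0.1607 > 0 and g(1) = -0.5253 < 0.
Binary case is linear: z₁(K₁−1)(1+β(K₂−1)) + z₂(K₂−1)(1+β(K₁−1)) = 0
⇒ β = [z₁(K₁−1)+z₂(K₂−1)] / [−(K₁−1)(K₂−1)] = 0.16073/1.15920 = 0.1387
Then V = β·F = 0.1387·444 = 61.6 mol/h and L = F − V = 382.4 mol/h.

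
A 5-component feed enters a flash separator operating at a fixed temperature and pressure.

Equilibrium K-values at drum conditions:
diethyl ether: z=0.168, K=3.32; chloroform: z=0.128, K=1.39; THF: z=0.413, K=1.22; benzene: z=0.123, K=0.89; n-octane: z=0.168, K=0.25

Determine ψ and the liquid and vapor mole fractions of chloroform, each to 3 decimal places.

Material balance + equilibrium reduce to Σ zᵢ(Kᵢ−1)/(1+ψ(Kᵢ−1)) = 0.
Feasibility: ΣzᵢKᵢ = 1.391, Σzᵢ/Kᵢ = 1.291 — both > 1, two phases present.
Iterate (Newton) starting at ψ = 0.63:
  ψ = 0.630: g = 0.0248, g' = -0.519 → ψ = 0.678
  ψ = 0.678: g = -0.0009, g' = -0.557 → ψ = 0.676
Converged at ψ = 0.676.
Compositions from xᵢ = zᵢ/(1+ψ(Kᵢ−1)), yᵢ = Kᵢxᵢ:
  diethyl ether: x = 0.065, y = 0.217
  chloroform: x = 0.101, y = 0.141
  THF: x = 0.360, y = 0.439
  benzene: x = 0.133, y = 0.118
  n-octane: x = 0.341, y = 0.085

ψ = 0.676, x_chloroform = 0.101, y_chloroform = 0.141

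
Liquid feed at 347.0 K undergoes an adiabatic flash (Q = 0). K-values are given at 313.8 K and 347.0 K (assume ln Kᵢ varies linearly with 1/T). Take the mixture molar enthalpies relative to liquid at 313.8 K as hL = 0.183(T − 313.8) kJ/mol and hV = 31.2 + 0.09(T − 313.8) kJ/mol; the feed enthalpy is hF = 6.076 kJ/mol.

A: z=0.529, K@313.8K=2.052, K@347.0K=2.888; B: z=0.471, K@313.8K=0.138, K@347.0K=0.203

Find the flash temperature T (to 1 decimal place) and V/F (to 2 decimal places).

T = 315.6 K, V/F = 0.19

Adiabatic flash: solve Rachford–Rice at each trial T, then check hF = ψ·hV(T) + (1−ψ)·hL(T).
  T = 313.8 K: K = (2.052, 0.138), RR gives ψ = 0.166, H_out = 5.178 kJ/mol
  T = 347.0 K: K = (2.888, 0.203), RR gives ψ = 0.414, H_out = 17.722 kJ/mol
  T = 330.4 K: K = (2.455, 0.169), RR gives ψ = 0.313, H_out = 12.319 kJ/mol
  T = 322.1 K: K = (2.250, 0.153), RR gives ψ = 0.248, H_out = 9.059 kJ/mol
  T = 318.0 K: K = (2.151, 0.146), RR gives ψ = 0.210, H_out = 7.237 kJ/mol
  T = 315.9 K: K = (2.101, 0.142), RR gives ψ = 0.189, H_out = 6.235 kJ/mol
Linear interpolation between T = 313.8 (H_out = 5.178) and T = 315.9 (H_out = 6.235) on hF = 6.076 gives T ≈ 315.6 K, at which ψ = 0.19.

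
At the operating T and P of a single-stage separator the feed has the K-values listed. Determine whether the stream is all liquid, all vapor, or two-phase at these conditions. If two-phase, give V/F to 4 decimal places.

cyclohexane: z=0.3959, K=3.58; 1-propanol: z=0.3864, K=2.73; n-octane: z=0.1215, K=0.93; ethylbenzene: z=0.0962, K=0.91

all vapor

ΣzᵢKᵢ = 2.6727; Σzᵢ/Kᵢ = 0.4885.
Since Σzᵢ/Kᵢ < 1 the mixture is above its dew point — single vapor phase.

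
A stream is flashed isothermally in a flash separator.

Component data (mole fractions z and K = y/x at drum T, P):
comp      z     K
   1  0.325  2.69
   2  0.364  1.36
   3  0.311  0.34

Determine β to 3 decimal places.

β = 0.663

Let β = V/F and solve Σ zᵢ(Kᵢ−1)/(1+β(Kᵢ−1)) = 0.
g(0) = ΣzᵢKᵢ − 1 = 0.475 and g(1) = 1 − Σzᵢ/Kᵢ = -0.303, so a root lies in (0, 1).
Newton–Raphson from β = 0.55:
  β = 0.550: g = 0.0718, g' = -0.616 → β = 0.667
  β = 0.667: g = -0.0025, g' = -0.668 → β = 0.663
Converged at β = 0.663.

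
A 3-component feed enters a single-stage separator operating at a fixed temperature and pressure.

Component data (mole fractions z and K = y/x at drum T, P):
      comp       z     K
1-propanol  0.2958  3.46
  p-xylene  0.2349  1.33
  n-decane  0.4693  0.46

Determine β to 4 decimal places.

β = 0.5733

Rachford–Rice: g(β) = Σ zᵢ(Kᵢ−1)/(1+β(Kᵢ−1)) = 0.
Check two-phase: ΣzᵢKᵢ = 1.5518 > 1 and Σzᵢ/Kᵢ = 1.2823 > 1, so g(0) = 0.5518 > 0 and g(1) = -0.2823 < 0.
Iterate (Newton) starting at β = 0.58:
  β = 0.5800: g = -0.00408, g' = -0.6121 → β = 0.5733
Converged at β = 0.5733.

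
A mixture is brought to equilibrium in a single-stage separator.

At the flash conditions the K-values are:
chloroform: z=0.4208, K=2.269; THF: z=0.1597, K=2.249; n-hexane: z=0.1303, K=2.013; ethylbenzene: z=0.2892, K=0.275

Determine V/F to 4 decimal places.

Rachford–Rice: g(V/F) = Σ zᵢ(Kᵢ−1)/(1+V/F(Kᵢ−1)) = 0.
Feasibility: ΣzᵢKᵢ = 1.6558, Σzᵢ/Kᵢ = 1.3728 — both > 1, two phases present.
Newton iteration, V/F⁰ = 0.42:
  V/F = 0.4200: g = 0.27030, g' = -0.7756 → V/F = 0.7685
  V/F = 0.7685: g = -0.02714, g' = -1.0560 → V/F = 0.7428
  V/F = 0.7428: g = -0.00069, g' = -1.0040 → V/F = 0.7421
Converged at V/F = 0.7421.

V/F = 0.7421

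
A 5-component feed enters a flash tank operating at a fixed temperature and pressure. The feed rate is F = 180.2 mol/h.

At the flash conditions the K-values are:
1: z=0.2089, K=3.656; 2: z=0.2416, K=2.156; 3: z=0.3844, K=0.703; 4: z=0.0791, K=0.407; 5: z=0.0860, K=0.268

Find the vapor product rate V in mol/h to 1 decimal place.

V = 124.7 mol/h

Material balance + equilibrium reduce to Σ zᵢ(Kᵢ−1)/(1+ψ(Kᵢ−1)) = 0.
g(0) = ΣzᵢKᵢ − 1 = 0.6101 and g(1) = 1 − Σzᵢ/Kᵢ = -0.2312, so a root lies in (0, 1).
Iterate (Newton) starting at ψ = 0.53:
  ψ = 0.5300: g = 0.09687, g' = -0.6083 → ψ = 0.6893
  ψ = 0.6893: g = 0.00151, g' = -0.6048 → ψ = 0.6917
Converged at ψ = 0.6917.
Then V = ψ·F = 0.6917·180.2 = 124.7 mol/h and L = F − V = 55.5 mol/h.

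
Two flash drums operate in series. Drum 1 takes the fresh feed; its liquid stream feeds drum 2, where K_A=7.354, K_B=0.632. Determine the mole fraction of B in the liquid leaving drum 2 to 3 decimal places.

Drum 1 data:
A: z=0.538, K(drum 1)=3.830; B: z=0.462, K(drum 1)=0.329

x_B (drum 2) = 0.945

Drum 1:
Material balance + equilibrium reduce to Σ zᵢ(Kᵢ−1)/(1+ψ₁(Kᵢ−1)) = 0.
Feasibility: ΣzᵢKᵢ = 2.213, Σzᵢ/Kᵢ = 1.545 — both > 1, two phases present.
Binary case is linear: z₁(K₁−1)(1+ψ₁(K₂−1)) + z₂(K₂−1)(1+ψ₁(K₁−1)) = 0
⇒ ψ₁ = [z₁(K₁−1)+z₂(K₂−1)] / [−(K₁−1)(K₂−1)] = 1.2125/1.8989 = 0.639
Drum-1 compositions:
  A: x = 0.192, y = 0.734
  B: x = 0.808, y = 0.266
Drum-2 feed = drum-1 liquid: z₂ = (0.1917, 0.8083).
Drum 2:
Binary case is linear: z₁(K₁−1)(1+ψ₂(K₂−1)) + z₂(K₂−1)(1+ψ₂(K₁−1)) = 0
⇒ ψ₂ = [z₁(K₁−1)+z₂(K₂−1)] / [−(K₁−1)(K₂−1)] = 0.9203/2.3383 = 0.394
  A: x = 0.055, y = 0.403
  B: x = 0.945, y = 0.597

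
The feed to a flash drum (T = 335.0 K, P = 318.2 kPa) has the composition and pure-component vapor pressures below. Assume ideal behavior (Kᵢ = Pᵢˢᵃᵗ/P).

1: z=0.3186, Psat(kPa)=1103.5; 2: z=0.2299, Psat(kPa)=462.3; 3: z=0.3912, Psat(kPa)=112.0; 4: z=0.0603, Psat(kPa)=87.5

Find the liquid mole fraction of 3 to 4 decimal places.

x_3 = 0.5744

Raoult's law: Kᵢ = Pᵢˢᵃᵗ/P = Pᵢˢᵃᵗ/318.2.
  K_1 = 1103.5/318.2 = 3.467945, K_2 = 462.3/318.2 = 1.452860, K_3 = 112.0/318.2 = 0.351980, K_4 = 87.5/318.2 = 0.274984
Material balance + equilibrium reduce to Σ zᵢ(Kᵢ−1)/(1+V/F(Kᵢ−1)) = 0.
Feasibility: ΣzᵢKᵢ = 1.5932, Σzᵢ/Kᵢ = 1.5808 — both > 1, two phases present.
Newton iteration, V/F⁰ = 0.5:
  V/F = 0.5000: g = -0.00673, g' = -0.8577 → V/F = 0.4921
Converged at V/F = 0.4922.
Compositions from xᵢ = zᵢ/(1+V/F(Kᵢ−1)), yᵢ = Kᵢxᵢ:
  1: x = 0.1439, y = 0.4989
  2: x = 0.1880, y = 0.2731
  3: x = 0.5744, y = 0.2022
  4: x = 0.0938, y = 0.0258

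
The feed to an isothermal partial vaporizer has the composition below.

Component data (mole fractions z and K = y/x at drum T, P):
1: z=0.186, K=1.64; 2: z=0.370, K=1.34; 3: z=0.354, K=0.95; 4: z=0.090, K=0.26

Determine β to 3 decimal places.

β = 0.788

Rachford–Rice: g(β) = Σ zᵢ(Kᵢ−1)/(1+β(Kᵢ−1)) = 0.
Check two-phase: ΣzᵢKᵢ = 1.161 > 1 and Σzᵢ/Kᵢ = 1.108 > 1, so g(0) = 0.161 > 0 and g(1) = -0.108 < 0.
Iterate (Newton) starting at β = 0.34:
  β = 0.340: g = 0.1035, g' = -0.175 → β = 0.933
  β = 0.933: g = -0.0635, g' = -0.569 → β = 0.821
  β = 0.821: g = -0.0118, g' = -0.380 → β = 0.790
  β = 0.790: g = -0.0005, g' = -0.347 → β = 0.788
Converged at β = 0.788.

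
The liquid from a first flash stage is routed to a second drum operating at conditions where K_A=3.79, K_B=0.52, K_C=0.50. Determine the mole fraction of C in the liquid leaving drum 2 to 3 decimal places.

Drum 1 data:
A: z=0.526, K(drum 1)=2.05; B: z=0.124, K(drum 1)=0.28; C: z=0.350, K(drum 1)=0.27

x_C (drum 2) = 0.631

Drum 1:
Iterate (Newton) starting at ψ₁ = 0.66:
  ψ₁ = 0.660: g = -0.3369, g' = -1.130 → ψ₁ = 0.362
  ψ₁ = 0.362: g = -0.0678, g' = -0.767 → ψ₁ = 0.274
  ψ₁ = 0.274: g = -0.0013, g' = -0.741 → ψ₁ = 0.272
Converged at ψ₁ = 0.272.
Drum-1 compositions:
  A: x = 0.409, y = 0.839
  B: x = 0.154, y = 0.043
  C: x = 0.437, y = 0.118
Drum-2 feed = drum-1 liquid: z₂ = (0.4092, 0.1542, 0.4366).
Drum 2:
Let ψ₂ = V/F and solve Σ zᵢ(Kᵢ−1)/(1+ψ₂(Kᵢ−1)) = 0.
Feasibility: ΣzᵢKᵢ = 1.850, Σzᵢ/Kᵢ = 1.278 — both > 1, two phases present.
Newton iteration, ψ₂⁰ = 0.5:
  ψ₂ = 0.500: g = 0.0883, g' = -0.811 → ψ₂ = 0.609
  ψ₂ = 0.609: g = 0.0047, g' = -0.734 → ψ₂ = 0.615
Converged at ψ₂ = 0.615.
  A: x = 0.151, y = 0.571
  B: x = 0.219, y = 0.114
  C: x = 0.631, y = 0.315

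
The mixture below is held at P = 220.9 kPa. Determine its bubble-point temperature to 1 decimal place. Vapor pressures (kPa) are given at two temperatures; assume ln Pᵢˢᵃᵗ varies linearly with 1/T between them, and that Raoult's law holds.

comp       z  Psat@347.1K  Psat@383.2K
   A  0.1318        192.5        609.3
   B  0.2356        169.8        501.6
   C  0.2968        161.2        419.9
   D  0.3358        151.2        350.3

T = 357.3 K

Bubble-point temperature: ΣzᵢPᵢˢᵃᵗ(T) = P. Interpolate ln Pᵢˢᵃᵗ = aᵢ + bᵢ/T.
  T = 347.1 K: ΣzᵢPᵢˢᵃᵗ = 163.99 kPa
  T = 383.2 K: ΣzᵢPᵢˢᵃᵗ = 440.74 kPa
  T = 365.1 K: ΣzᵢPᵢˢᵃᵗ = 274.66 kPa
  T = 356.1 K: ΣzᵢPᵢˢᵃᵗ = 213.52 kPa
  T = 360.6 K: ΣzᵢPᵢˢᵃᵗ = 242.52 kPa
  T = 358.4 K: ΣzᵢPᵢˢᵃᵗ = 227.97 kPa
Interpolating between 356.1 K and 358.4 K gives T ≈ 357.3 K.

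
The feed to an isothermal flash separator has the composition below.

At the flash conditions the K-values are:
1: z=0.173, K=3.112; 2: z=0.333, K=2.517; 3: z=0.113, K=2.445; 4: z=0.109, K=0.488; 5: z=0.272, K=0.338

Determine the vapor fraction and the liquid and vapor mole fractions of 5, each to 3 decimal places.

Rachford–Rice: g(ψ) = Σ zᵢ(Kᵢ−1)/(1+ψ(Kᵢ−1)) = 0.
Feasibility: ΣzᵢKᵢ = 1.798, Σzᵢ/Kᵢ = 1.262 — both > 1, two phases present.
Newton iteration, ψ⁰ = 0.5:
  ψ = 0.500: g = 0.2156, g' = -0.828 → ψ = 0.760
  ψ = 0.760: g = -0.0014, g' = -0.892 → ψ = 0.759
Converged at ψ = 0.759.
Compositions from xᵢ = zᵢ/(1+ψ(Kᵢ−1)), yᵢ = Kᵢxᵢ:
  1: x = 0.066, y = 0.207
  2: x = 0.155, y = 0.390
  3: x = 0.054, y = 0.132
  4: x = 0.178, y = 0.087
  5: x = 0.547, y = 0.185

ψ = 0.759, x_5 = 0.547, y_5 = 0.185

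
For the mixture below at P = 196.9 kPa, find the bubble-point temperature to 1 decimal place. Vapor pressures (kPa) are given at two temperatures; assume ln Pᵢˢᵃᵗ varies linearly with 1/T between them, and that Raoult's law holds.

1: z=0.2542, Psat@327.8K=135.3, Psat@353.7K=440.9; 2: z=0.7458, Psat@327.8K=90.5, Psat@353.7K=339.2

T = 340.7 K

Bubble-point temperature: ΣzᵢPᵢˢᵃᵗ(T) = P. Interpolate ln Pᵢˢᵃᵗ = aᵢ + bᵢ/T.
  T = 327.8 K: ΣzᵢPᵢˢᵃᵗ = 101.89 kPa
  T = 353.7 K: ΣzᵢPᵢˢᵃᵗ = 365.05 kPa
  T = 340.8 K: ΣzᵢPᵢˢᵃᵗ = 197.97 kPa
  T = 334.3 K: ΣzᵢPᵢˢᵃᵗ = 142.92 kPa
  T = 337.6 K: ΣzᵢPᵢˢᵃᵗ = 168.89 kPa
  T = 339.2 K: ΣzᵢPᵢˢᵃᵗ = 182.92 kPa
Interpolating between 339.2 K and 340.8 K gives T ≈ 340.7 K.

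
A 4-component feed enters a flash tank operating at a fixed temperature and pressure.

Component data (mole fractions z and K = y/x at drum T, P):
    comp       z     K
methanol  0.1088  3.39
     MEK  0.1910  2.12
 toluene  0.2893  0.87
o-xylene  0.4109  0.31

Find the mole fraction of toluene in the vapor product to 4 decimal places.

y_toluene = 0.2576

Rachford–Rice: g(ψ) = Σ zᵢ(Kᵢ−1)/(1+ψ(Kᵢ−1)) = 0.
g(0) = ΣzᵢKᵢ − 1 = 0.1528 and g(1) = 1 − Σzᵢ/Kᵢ = -0.7802, so a root lies in (0, 1).
Newton iteration, ψ⁰ = 0.31:
  ψ = 0.3100: g = -0.09170, g' = -0.6590 → ψ = 0.1708
  ψ = 0.1708: g = 0.00433, g' = -0.7387 → ψ = 0.1767
Converged at ψ = 0.1767.
Compositions from xᵢ = zᵢ/(1+ψ(Kᵢ−1)), yᵢ = Kᵢxᵢ:
  methanol: x = 0.0765, y = 0.2593
  MEK: x = 0.1594, y = 0.3380
  toluene: x = 0.2961, y = 0.2576
  o-xylene: x = 0.4680, y = 0.1451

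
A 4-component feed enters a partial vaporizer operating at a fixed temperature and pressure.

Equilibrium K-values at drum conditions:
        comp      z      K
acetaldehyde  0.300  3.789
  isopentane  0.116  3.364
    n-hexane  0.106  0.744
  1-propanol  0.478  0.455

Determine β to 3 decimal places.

β = 0.610

Material balance + equilibrium reduce to Σ zᵢ(Kᵢ−1)/(1+β(Kᵢ−1)) = 0.
Check two-phase: ΣzᵢKᵢ = 1.823 > 1 and Σzᵢ/Kᵢ = 1.307 > 1, so g(0) = 0.823 > 0 and g(1) = -0.307 < 0.
Iterate (Newton) starting at β = 0.59:
  β = 0.590: g = 0.0148, g' = -0.765 → β = 0.609
  β = 0.609: g = 0.0001, g' = -0.757 → β = 0.610
Converged at β = 0.610.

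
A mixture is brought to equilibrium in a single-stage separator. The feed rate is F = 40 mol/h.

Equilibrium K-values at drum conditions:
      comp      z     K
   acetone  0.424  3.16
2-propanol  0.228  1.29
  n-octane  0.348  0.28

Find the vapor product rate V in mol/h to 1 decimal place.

Rachford–Rice: g(β) = Σ zᵢ(Kᵢ−1)/(1+β(Kᵢ−1)) = 0.
g(0) = ΣzᵢKᵢ − 1 = 0.731 and g(1) = 1 − Σzᵢ/Kᵢ = -0.554, so a root lies in (0, 1).
Newton iteration, β⁰ = 0.41:
  β = 0.410: g = 0.1893, g' = -0.935 → β = 0.612
  β = 0.612: g = 0.0022, g' = -0.958 → β = 0.615
Converged at β = 0.615.
Then V = β·F = 0.6148·40 = 24.6 mol/h and L = F − V = 15.4 mol/h.

V = 24.6 mol/h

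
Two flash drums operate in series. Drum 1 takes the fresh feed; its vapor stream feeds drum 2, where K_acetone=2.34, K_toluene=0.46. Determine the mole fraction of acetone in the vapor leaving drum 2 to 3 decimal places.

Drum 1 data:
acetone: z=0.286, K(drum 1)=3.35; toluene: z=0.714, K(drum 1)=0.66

Drum 1:
Rachford–Rice: g(ψ₁) = Σ zᵢ(Kᵢ−1)/(1+ψ₁(Kᵢ−1)) = 0.
Check two-phase: ΣzᵢKᵢ = 1.429 > 1 and Σzᵢ/Kᵢ = 1.167 > 1, so g(0) = 0.429 > 0 and g(1) = -0.167 < 0.
Binary case is linear: z₁(K₁−1)(1+ψ₁(K₂−1)) + z₂(K₂−1)(1+ψ₁(K₁−1)) = 0
⇒ ψ₁ = [z₁(K₁−1)+z₂(K₂−1)] / [−(K₁−1)(K₂−1)] = 0.4293/0.7990 = 0.537
Drum-1 compositions:
  acetone: x = 0.126, y = 0.423
  toluene: x = 0.874, y = 0.577
Drum-2 feed = drum-1 vapor: z₂ = (0.4234, 0.5766).
Drum 2:
Let ψ₂ = V/F and solve Σ zᵢ(Kᵢ−1)/(1+ψ₂(Kᵢ−1)) = 0.
Feasibility: ΣzᵢKᵢ = 1.256, Σzᵢ/Kᵢ = 1.434 — both > 1, two phases present.
Newton–Raphson from ψ₂ = 0.5:
  ψ₂ = 0.500: g = -0.0868, g' = -0.588 → ψ₂ = 0.352
  ψ₂ = 0.352: g = 0.0008, g' = -0.607 → ψ₂ = 0.354
Converged at ψ₂ = 0.354.
  acetone: x = 0.287, y = 0.672
  toluene: x = 0.713, y = 0.328

y_acetone (drum 2) = 0.672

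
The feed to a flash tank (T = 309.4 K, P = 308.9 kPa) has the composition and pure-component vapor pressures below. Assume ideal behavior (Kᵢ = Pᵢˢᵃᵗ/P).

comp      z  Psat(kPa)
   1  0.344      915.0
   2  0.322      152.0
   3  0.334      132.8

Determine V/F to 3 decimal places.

Raoult's law: Kᵢ = Pᵢˢᵃᵗ/P = Pᵢˢᵃᵗ/308.9.
  K_1 = 915.0/308.9 = 2.96212, K_2 = 152.0/308.9 = 0.49207, K_3 = 132.8/308.9 = 0.42991
Newton iteration, V/F⁰ = 0.5:
  V/F = 0.500: g = -0.1448, g' = -0.699 → V/F = 0.293
  V/F = 0.293: g = 0.0080, g' = -0.805 → V/F = 0.303
Converged at V/F = 0.303.

V/F = 0.303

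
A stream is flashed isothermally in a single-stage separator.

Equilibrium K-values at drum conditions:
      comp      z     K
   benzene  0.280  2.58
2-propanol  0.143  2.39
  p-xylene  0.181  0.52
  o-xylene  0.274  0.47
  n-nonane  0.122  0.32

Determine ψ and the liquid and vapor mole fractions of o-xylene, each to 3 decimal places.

ψ = 0.390, x_o-xylene = 0.345, y_o-xylene = 0.162

Newton–Raphson from ψ = 0.6:
  ψ = 0.600: g = -0.1396, g' = -0.675 → ψ = 0.393
  ψ = 0.393: g = -0.0024, g' = -0.673 → ψ = 0.390
Converged at ψ = 0.390.
Compositions from xᵢ = zᵢ/(1+ψ(Kᵢ−1)), yᵢ = Kᵢxᵢ:
  benzene: x = 0.173, y = 0.447
  2-propanol: x = 0.093, y = 0.222
  p-xylene: x = 0.223, y = 0.116
  o-xylene: x = 0.345, y = 0.162
  n-nonane: x = 0.166, y = 0.053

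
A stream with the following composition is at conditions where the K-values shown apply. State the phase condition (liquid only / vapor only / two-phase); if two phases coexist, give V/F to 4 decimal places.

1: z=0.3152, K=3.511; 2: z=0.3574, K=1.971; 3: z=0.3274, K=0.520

vapor only

ΣzᵢKᵢ = 1.9814; Σzᵢ/Kᵢ = 0.9007.
Since Σzᵢ/Kᵢ < 1 the mixture is above its dew point — single vapor phase.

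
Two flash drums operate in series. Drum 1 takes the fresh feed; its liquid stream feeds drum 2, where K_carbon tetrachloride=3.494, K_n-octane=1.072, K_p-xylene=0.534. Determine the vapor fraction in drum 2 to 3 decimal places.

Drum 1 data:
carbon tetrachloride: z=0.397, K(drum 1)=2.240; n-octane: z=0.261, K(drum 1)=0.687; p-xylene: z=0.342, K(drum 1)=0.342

Drum 1:
Let ψ₁ = V/F and solve Σ zᵢ(Kᵢ−1)/(1+ψ₁(Kᵢ−1)) = 0.
Feasibility: ΣzᵢKᵢ = 1.186, Σzᵢ/Kᵢ = 1.557 — both > 1, two phases present.
Newton iteration, ψ₁⁰ = 0.5:
  ψ₁ = 0.500: g = -0.1283, g' = -0.597 → ψ₁ = 0.285
  ψ₁ = 0.285: g = -0.0030, g' = -0.588 → ψ₁ = 0.280
Converged at ψ₁ = 0.280.
Drum-1 compositions:
  carbon tetrachloride: x = 0.295, y = 0.660
  n-octane: x = 0.286, y = 0.197
  p-xylene: x = 0.419, y = 0.143
Drum-2 feed = drum-1 liquid: z₂ = (0.2947, 0.2861, 0.4192).
Drum 2:
Iterate (Newton) starting at ψ₂ = 0.65:
  ψ₂ = 0.650: g = 0.0198, g' = -0.455 → ψ₂ = 0.693
  ψ₂ = 0.693: g = 0.0002, g' = -0.446 → ψ₂ = 0.694
Converged at ψ₂ = 0.694.
  carbon tetrachloride: x = 0.108, y = 0.377
  n-octane: x = 0.272, y = 0.292
  p-xylene: x = 0.620, y = 0.331

V/F (drum 2) = 0.694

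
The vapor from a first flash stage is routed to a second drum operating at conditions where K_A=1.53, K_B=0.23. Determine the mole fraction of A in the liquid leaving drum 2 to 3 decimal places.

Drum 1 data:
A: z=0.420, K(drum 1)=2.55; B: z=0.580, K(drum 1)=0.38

x_A (drum 2) = 0.592

Drum 1:
Rachford–Rice: g(ψ₁) = Σ zᵢ(Kᵢ−1)/(1+ψ₁(Kᵢ−1)) = 0.
Feasibility: ΣzᵢKᵢ = 1.291, Σzᵢ/Kᵢ = 1.691 — both > 1, two phases present.
Newton–Raphson from ψ₁ = 0.5:
  ψ₁ = 0.500: g = -0.1544, g' = -0.789 → ψ₁ = 0.304
  ψ₁ = 0.304: g = -0.0008, g' = -0.805 → ψ₁ = 0.303
Converged at ψ₁ = 0.303.
Drum-1 compositions:
  A: x = 0.286, y = 0.729
  B: x = 0.714, y = 0.271
Drum-2 feed = drum-1 vapor: z₂ = (0.7286, 0.2714).
Drum 2:
Rachford–Rice: g(ψ₂) = Σ zᵢ(Kᵢ−1)/(1+ψ₂(Kᵢ−1)) = 0.
Feasibility: ΣzᵢKᵢ = 1.177, Σzᵢ/Kᵢ = 1.656 — both > 1, two phases present.
Binary case is linear: z₁(K₁−1)(1+ψ₂(K₂−1)) + z₂(K₂−1)(1+ψ₂(K₁−1)) = 0
⇒ ψ₂ = [z₁(K₁−1)+z₂(K₂−1)] / [−(K₁−1)(K₂−1)] = 0.1771/0.4081 = 0.434
  A: x = 0.592, y = 0.906
  B: x = 0.408, y = 0.094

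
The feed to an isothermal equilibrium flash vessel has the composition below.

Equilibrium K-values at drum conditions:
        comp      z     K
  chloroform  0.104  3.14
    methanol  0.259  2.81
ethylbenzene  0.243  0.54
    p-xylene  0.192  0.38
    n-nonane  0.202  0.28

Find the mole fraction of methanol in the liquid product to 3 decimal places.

Newton iteration, β⁰ = 0.56:
  β = 0.560: g = -0.2426, g' = -0.868 → β = 0.281
  β = 0.281: g = -0.0048, g' = -0.899 → β = 0.275
Converged at β = 0.275.
Compositions from xᵢ = zᵢ/(1+β(Kᵢ−1)), yᵢ = Kᵢxᵢ:
  chloroform: x = 0.065, y = 0.205
  methanol: x = 0.173, y = 0.486
  ethylbenzene: x = 0.278, y = 0.150
  p-xylene: x = 0.232, y = 0.088
  n-nonane: x = 0.252, y = 0.071

x_methanol = 0.173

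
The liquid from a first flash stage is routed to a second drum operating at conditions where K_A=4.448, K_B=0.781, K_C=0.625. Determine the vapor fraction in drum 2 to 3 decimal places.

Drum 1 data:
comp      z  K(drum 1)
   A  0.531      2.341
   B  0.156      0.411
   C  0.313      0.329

Drum 1:
Iterate (Newton) starting at ψ₁ = 0.5:
  ψ₁ = 0.500: g = -0.0200, g' = -0.770 → ψ₁ = 0.474
Converged at ψ₁ = 0.474.
Drum-1 compositions:
  A: x = 0.325, y = 0.760
  B: x = 0.216, y = 0.089
  C: x = 0.459, y = 0.151
Drum-2 feed = drum-1 liquid: z₂ = (0.3247, 0.2164, 0.4589).
Drum 2:
Material balance + equilibrium reduce to Σ zᵢ(Kᵢ−1)/(1+ψ₂(Kᵢ−1)) = 0.
Feasibility: ΣzᵢKᵢ = 1.900, Σzᵢ/Kᵢ = 1.084 — both > 1, two phases present.
Iterate (Newton) starting at ψ₂ = 0.45:
  ψ₂ = 0.450: g = 0.1791, g' = -0.699 → ψ₂ = 0.706
  ψ₂ = 0.706: g = 0.0357, g' = -0.461 → ψ₂ = 0.784
  ψ₂ = 0.784: g = 0.0014, g' = -0.426 → ψ₂ = 0.787
Converged at ψ₂ = 0.787.
  A: x = 0.087, y = 0.389
  B: x = 0.261, y = 0.204
  C: x = 0.651, y = 0.407

V/F (drum 2) = 0.787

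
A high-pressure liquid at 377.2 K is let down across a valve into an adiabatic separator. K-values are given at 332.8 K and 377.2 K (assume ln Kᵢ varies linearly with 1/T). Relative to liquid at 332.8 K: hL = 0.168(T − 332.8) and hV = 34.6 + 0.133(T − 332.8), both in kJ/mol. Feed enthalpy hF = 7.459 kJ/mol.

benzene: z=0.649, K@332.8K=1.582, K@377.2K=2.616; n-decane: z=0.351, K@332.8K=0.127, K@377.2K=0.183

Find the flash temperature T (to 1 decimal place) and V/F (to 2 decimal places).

Adiabatic flash: solve Rachford–Rice at each trial T, then check hF = ψ·hV(T) + (1−ψ)·hL(T).
  T = 332.8 K: K = (1.582, 0.127), RR gives ψ = 0.140, H_out = 4.855 kJ/mol
  T = 377.2 K: K = (2.616, 0.183), RR gives ψ = 0.577, H_out = 26.532 kJ/mol
  T = 355.0 K: K = (2.067, 0.154), RR gives ψ = 0.438, H_out = 18.552 kJ/mol
  T = 343.9 K: K = (1.816, 0.140), RR gives ψ = 0.325, H_out = 12.977 kJ/mol
  T = 338.4 K: K = (1.698, 0.134), RR gives ψ = 0.246, H_out = 9.412 kJ/mol
  T = 335.6 K: K = (1.639, 0.130), RR gives ψ = 0.197, H_out = 7.278 kJ/mol
  T = 337.0 K: K = (1.669, 0.132), RR gives ψ = 0.223, H_out = 8.377 kJ/mol
Linear interpolation between T = 335.6 (H_out = 7.278) and T = 337.0 (H_out = 8.377) on hF = 7.459 gives T ≈ 335.8 K, at which ψ = 0.20.

T = 335.8 K, V/F = 0.20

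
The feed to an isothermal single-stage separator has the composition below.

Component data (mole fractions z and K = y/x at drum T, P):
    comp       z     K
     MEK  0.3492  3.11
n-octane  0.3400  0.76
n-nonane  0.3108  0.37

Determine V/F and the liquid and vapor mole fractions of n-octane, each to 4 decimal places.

Rachford–Rice: g(V/F) = Σ zᵢ(Kᵢ−1)/(1+V/F(Kᵢ−1)) = 0.
g(0) = ΣzᵢKᵢ − 1 = 0.4594 and g(1) = 1 − Σzᵢ/Kᵢ = -0.3997, so a root lies in (0, 1).
Newton–Raphson from V/F = 0.5:
  V/F = 0.5000: g = -0.02003, g' = -0.6563 → V/F = 0.4695
  V/F = 0.4695: g = 0.00014, g' = -0.6660 → V/F = 0.4697
Converged at V/F = 0.4697.
Compositions from xᵢ = zᵢ/(1+V/F(Kᵢ−1)), yᵢ = Kᵢxᵢ:
  MEK: x = 0.1754, y = 0.5454
  n-octane: x = 0.3832, y = 0.2912
  n-nonane: x = 0.4414, y = 0.1633

V/F = 0.4697, x_n-octane = 0.3832, y_n-octane = 0.2912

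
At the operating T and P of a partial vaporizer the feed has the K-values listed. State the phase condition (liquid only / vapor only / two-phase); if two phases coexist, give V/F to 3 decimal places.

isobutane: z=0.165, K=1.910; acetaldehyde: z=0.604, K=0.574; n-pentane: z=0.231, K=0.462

ΣzᵢKᵢ = 0.769; Σzᵢ/Kᵢ = 1.639.
Since ΣzᵢKᵢ < 1 the mixture is below its bubble point — single liquid phase.

liquid only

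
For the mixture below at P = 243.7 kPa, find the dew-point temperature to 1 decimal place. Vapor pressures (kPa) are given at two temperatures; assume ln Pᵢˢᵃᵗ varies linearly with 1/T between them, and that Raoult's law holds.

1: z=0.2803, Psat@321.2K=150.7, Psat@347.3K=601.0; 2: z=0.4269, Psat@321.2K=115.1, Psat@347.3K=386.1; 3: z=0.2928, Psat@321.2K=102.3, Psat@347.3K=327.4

T = 336.0 K

Dew-point temperature: Σzᵢ·P/Pᵢˢᵃᵗ(T) = 1. Interpolate ln Pᵢˢᵃᵗ = aᵢ + bᵢ/T.
  T = 321.2 K: ΣzᵢP/Pᵢˢᵃᵗ = 2.0547
  T = 347.3 K: ΣzᵢP/Pᵢˢᵃᵗ = 0.6011
  T = 334.2 K: ΣzᵢP/Pᵢˢᵃᵗ = 1.0866
  T = 340.8 K: ΣzᵢP/Pᵢˢᵃᵗ = 0.8016
  T = 337.5 K: ΣzᵢP/Pᵢˢᵃᵗ = 0.9319
  T = 335.9 K: ΣzᵢP/Pᵢˢᵃᵗ = 1.0035
Interpolating between 335.9 K and 337.5 K gives T ≈ 336.0 K.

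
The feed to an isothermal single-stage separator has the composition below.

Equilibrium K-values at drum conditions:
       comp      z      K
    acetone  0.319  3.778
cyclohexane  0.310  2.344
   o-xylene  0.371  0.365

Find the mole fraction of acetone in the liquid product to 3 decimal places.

Material balance + equilibrium reduce to Σ zᵢ(Kᵢ−1)/(1+ψ(Kᵢ−1)) = 0.
Feasibility: ΣzᵢKᵢ = 2.067, Σzᵢ/Kᵢ = 1.233 — both > 1, two phases present.
Newton–Raphson from ψ = 0.5:
  ψ = 0.500: g = 0.2749, g' = -0.953 → ψ = 0.789
  ψ = 0.789: g = 0.0081, g' = -0.974 → ψ = 0.797
Converged at ψ = 0.797.
Compositions from xᵢ = zᵢ/(1+ψ(Kᵢ−1)), yᵢ = Kᵢxᵢ:
  acetone: x = 0.099, y = 0.375
  cyclohexane: x = 0.150, y = 0.351
  o-xylene: x = 0.751, y = 0.274

x_acetone = 0.099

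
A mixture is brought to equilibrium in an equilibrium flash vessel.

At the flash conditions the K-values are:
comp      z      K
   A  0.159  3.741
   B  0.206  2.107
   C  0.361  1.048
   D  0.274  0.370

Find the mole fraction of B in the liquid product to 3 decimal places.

x_B = 0.118

Iterate (Newton) starting at ψ = 0.5:
  ψ = 0.500: g = 0.0956, g' = -0.550 → ψ = 0.674
  ψ = 0.674: g = 0.0005, g' = -0.559 → ψ = 0.675
Converged at ψ = 0.675.
Compositions from xᵢ = zᵢ/(1+ψ(Kᵢ−1)), yᵢ = Kᵢxᵢ:
  A: x = 0.056, y = 0.209
  B: x = 0.118, y = 0.248
  C: x = 0.350, y = 0.366
  D: x = 0.477, y = 0.176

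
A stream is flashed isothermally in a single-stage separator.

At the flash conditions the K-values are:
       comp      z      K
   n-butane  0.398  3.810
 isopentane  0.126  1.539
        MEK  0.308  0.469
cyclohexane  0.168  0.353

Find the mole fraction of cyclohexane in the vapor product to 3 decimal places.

y_cyclohexane = 0.104

Newton–Raphson from β = 0.5:
  β = 0.500: g = 0.1352, g' = -0.881 → β = 0.653
  β = 0.653: g = 0.0058, g' = -0.825 → β = 0.660
Converged at β = 0.660.
Compositions from xᵢ = zᵢ/(1+β(Kᵢ−1)), yᵢ = Kᵢxᵢ:
  n-butane: x = 0.139, y = 0.531
  isopentane: x = 0.093, y = 0.143
  MEK: x = 0.474, y = 0.222
  cyclohexane: x = 0.293, y = 0.104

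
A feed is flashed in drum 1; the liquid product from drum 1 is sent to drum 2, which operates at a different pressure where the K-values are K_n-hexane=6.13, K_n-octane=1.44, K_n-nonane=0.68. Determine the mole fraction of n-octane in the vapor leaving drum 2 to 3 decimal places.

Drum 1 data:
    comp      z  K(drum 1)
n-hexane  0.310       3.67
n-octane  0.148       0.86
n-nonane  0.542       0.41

Drum 1:
Material balance + equilibrium reduce to Σ zᵢ(Kᵢ−1)/(1+ψ₁(Kᵢ−1)) = 0.
Check two-phase: ΣzᵢKᵢ = 1.487 > 1 and Σzᵢ/Kᵢ = 1.579 > 1, so g(0) = 0.487 > 0 and g(1) = -0.579 < 0.
Iterate (Newton) starting at ψ₁ = 0.56:
  ψ₁ = 0.560: g = -0.1683, g' = -0.779 → ψ₁ = 0.344
  ψ₁ = 0.344: g = 0.0085, g' = -0.901 → ψ₁ = 0.353
Converged at ψ₁ = 0.353.
Drum-1 compositions:
  n-hexane: x = 0.159, y = 0.585
  n-octane: x = 0.156, y = 0.134
  n-nonane: x = 0.685, y = 0.281
Drum-2 feed = drum-1 liquid: z₂ = (0.1595, 0.1557, 0.6848).
Drum 2:
Material balance + equilibrium reduce to Σ zᵢ(Kᵢ−1)/(1+ψ₂(Kᵢ−1)) = 0.
Check two-phase: ΣzᵢKᵢ = 1.668 > 1 and Σzᵢ/Kᵢ = 1.141 > 1, so g(0) = 0.668 > 0 and g(1) = -0.141 < 0.
Newton–Raphson from ψ₂ = 0.5:
  ψ₂ = 0.500: g = 0.0248, g' = -0.450 → ψ₂ = 0.555
  ψ₂ = 0.555: g = 0.0012, g' = -0.407 → ψ₂ = 0.558
Converged at ψ₂ = 0.558.
  n-hexane: x = 0.041, y = 0.253
  n-octane: x = 0.125, y = 0.180
  n-nonane: x = 0.834, y = 0.567

y_n-octane (drum 2) = 0.180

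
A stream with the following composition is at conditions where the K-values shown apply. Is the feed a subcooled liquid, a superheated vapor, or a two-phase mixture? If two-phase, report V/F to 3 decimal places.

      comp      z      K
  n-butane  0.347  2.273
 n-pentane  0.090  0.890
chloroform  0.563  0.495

ΣzᵢKᵢ = 1.148; Σzᵢ/Kᵢ = 1.391.
Both exceed 1, so a two-phase solution exists.
Rachford–Rice: g(ψ) = Σ zᵢ(Kᵢ−1)/(1+ψ(Kᵢ−1)) = 0.
Newton iteration, ψ⁰ = 0.4:
  ψ = 0.400: g = -0.0739, g' = -0.474 → ψ = 0.244
  ψ = 0.244: g = 0.0027, g' = -0.515 → ψ = 0.249
Converged at ψ = 0.249.

two-phase, V/F = 0.249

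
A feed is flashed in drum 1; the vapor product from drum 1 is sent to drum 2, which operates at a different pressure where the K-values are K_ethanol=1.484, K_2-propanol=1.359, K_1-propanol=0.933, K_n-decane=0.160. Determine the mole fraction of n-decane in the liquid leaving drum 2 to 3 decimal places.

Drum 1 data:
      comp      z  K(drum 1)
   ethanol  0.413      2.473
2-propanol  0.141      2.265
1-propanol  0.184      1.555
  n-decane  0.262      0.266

Drum 1:
Rachford–Rice: g(ψ₁) = Σ zᵢ(Kᵢ−1)/(1+ψ₁(Kᵢ−1)) = 0.
Feasibility: ΣzᵢKᵢ = 1.697, Σzᵢ/Kᵢ = 1.333 — both > 1, two phases present.
Newton iteration, ψ₁⁰ = 0.36:
  ψ₁ = 0.360: g = 0.3438, g' = -0.789 → ψ₁ = 0.796
  ψ₁ = 0.796: g = -0.0224, g' = -1.089 → ψ₁ = 0.775
Converged at ψ₁ = 0.775.
Drum-1 compositions:
  ethanol: x = 0.193, y = 0.477
  2-propanol: x = 0.071, y = 0.161
  1-propanol: x = 0.129, y = 0.200
  n-decane: x = 0.607, y = 0.162
Drum-2 feed = drum-1 vapor: z₂ = (0.4771, 0.1613, 0.2001, 0.1615).
Drum 2:
Iterate (Newton) starting at ψ₂ = 0.4:
  ψ₂ = 0.400: g = 0.0260, g' = -0.354 → ψ₂ = 0.473
  ψ₂ = 0.473: g = -0.0018, g' = -0.404 → ψ₂ = 0.469
Converged at ψ₂ = 0.469.
  ethanol: x = 0.389, y = 0.577
  2-propanol: x = 0.138, y = 0.188
  1-propanol: x = 0.207, y = 0.193
  n-decane: x = 0.267, y = 0.043

x_n-decane (drum 2) = 0.267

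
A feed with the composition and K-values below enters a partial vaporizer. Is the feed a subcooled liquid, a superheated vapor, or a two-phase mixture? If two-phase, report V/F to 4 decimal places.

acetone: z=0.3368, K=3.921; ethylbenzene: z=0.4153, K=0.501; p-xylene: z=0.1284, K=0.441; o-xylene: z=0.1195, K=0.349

two-phase, V/F = 0.3969

ΣzᵢKᵢ = 1.6270; Σzᵢ/Kᵢ = 1.5484.
Both exceed 1, so a two-phase solution exists.
Newton iteration, ψ⁰ = 0.5:
  ψ = 0.5000: g = -0.09125, g' = -0.8469 → ψ = 0.3923
  ψ = 0.3923: g = 0.00441, g' = -0.9412 → ψ = 0.3969
Converged at ψ = 0.3969.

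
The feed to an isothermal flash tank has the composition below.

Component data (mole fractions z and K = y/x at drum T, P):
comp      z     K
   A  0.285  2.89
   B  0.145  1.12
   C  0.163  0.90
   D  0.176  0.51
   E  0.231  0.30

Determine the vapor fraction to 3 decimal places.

Rachford–Rice: g(ψ) = Σ zᵢ(Kᵢ−1)/(1+ψ(Kᵢ−1)) = 0.
Feasibility: ΣzᵢKᵢ = 1.292, Σzᵢ/Kᵢ = 1.524 — both > 1, two phases present.
Newton iteration, ψ⁰ = 0.5:
  ψ = 0.500: g = -0.0868, g' = -0.615 → ψ = 0.359
Converged at ψ = 0.359.

ψ = 0.359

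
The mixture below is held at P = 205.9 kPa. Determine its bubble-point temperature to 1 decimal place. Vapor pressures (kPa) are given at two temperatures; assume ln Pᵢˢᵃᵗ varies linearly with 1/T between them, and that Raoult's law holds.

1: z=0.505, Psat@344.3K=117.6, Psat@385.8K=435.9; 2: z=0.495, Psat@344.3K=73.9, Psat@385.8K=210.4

Bubble-point temperature: ΣzᵢPᵢˢᵃᵗ(T) = P. Interpolate ln Pᵢˢᵃᵗ = aᵢ + bᵢ/T.
  T = 344.3 K: ΣzᵢPᵢˢᵃᵗ = 95.97 kPa
  T = 385.8 K: ΣzᵢPᵢˢᵃᵗ = 324.28 kPa
  T = 365.1 K: ΣzᵢPᵢˢᵃᵗ = 182.53 kPa
  T = 375.5 K: ΣzᵢPᵢˢᵃᵗ = 245.46 kPa
  T = 370.3 K: ΣzᵢPᵢˢᵃᵗ = 212.08 kPa
  T = 367.7 K: ΣzᵢPᵢˢᵃᵗ = 196.85 kPa
  T = 369.0 K: ΣzᵢPᵢˢᵃᵗ = 204.35 kPa
Interpolating between 369.0 K and 370.3 K gives T ≈ 369.3 K.

T = 369.3 K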